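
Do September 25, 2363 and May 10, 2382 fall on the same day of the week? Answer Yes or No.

No

From Sep 25, 2363 to May 10, 2382 is 6802 days.
6802 mod 7 = 5, so they are different weekdays.
(Sep 25, 2363 is a Wednesday; May 10, 2382 is a Monday.)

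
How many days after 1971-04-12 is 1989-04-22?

Apr 12, 1971 → Apr 12, 1972: 366 days (Feb 29, 1972 is in that span).
Apr 12, 1972 → Apr 12, 1973: 365 days.
Apr 12, 1973 → Apr 12, 1974: 365 days.
Apr 12, 1974 → Apr 12, 1975: 365 days.
Apr 12, 1975 → Apr 12, 1976: 366 days (Feb 29, 1976 is in that span).
Apr 12, 1976 → Apr 12, 1977: 365 days.
Apr 12, 1977 → Apr 12, 1978: 365 days.
Apr 12, 1978 → Apr 12, 1979: 365 days.
Apr 12, 1979 → Apr 12, 1980: 366 days (Feb 29, 1980 is in that span).
Apr 12, 1980 → Apr 12, 1981: 365 days.
Apr 12, 1981 → Apr 12, 1982: 365 days.
Apr 12, 1982 → Apr 12, 1983: 365 days.
Apr 12, 1983 → Apr 12, 1984: 366 days (Feb 29, 1984 is in that span).
Apr 12, 1984 → Apr 12, 1985: 365 days.
Apr 12, 1985 → Apr 12, 1986: 365 days.
Apr 12, 1986 → Apr 12, 1987: 365 days.
Apr 12, 1987 → Apr 12, 1988: 366 days (Feb 29, 1988 is in that span).
Apr 12, 1988 → May 12, 1988: 30 days (April has 30).
May 12, 1988 → Jun 12, 1988: 31 days (May has 31).
Jun 12, 1988 → Jul 12, 1988: 30 days (June has 30).
Jul 12, 1988 → Aug 12, 1988: 31 days (July has 31).
Aug 12, 1988 → Sep 12, 1988: 31 days (August has 31).
Sep 12, 1988 → Oct 12, 1988: 30 days (September has 30).
Oct 12, 1988 → Nov 12, 1988: 31 days (October has 31).
Nov 12, 1988 → Dec 12, 1988: 30 days (November has 30).
Dec 12, 1988 → Jan 12, 1989: 31 days (December has 31).
Jan 12, 1989 → Feb 12, 1989: 31 days (January has 31).
Feb 12, 1989 → Mar 12, 1989: 28 days (February has 28).
Mar 12, 1989 → Apr 12, 1989: 31 days (March has 31).
Apr 12, 1989 → Apr 22, 1989: 10 days.
Total: 6585 days.

6585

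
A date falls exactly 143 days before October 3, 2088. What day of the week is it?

Oct 3, 2088 is a Sunday.
143 mod 7 = 3, so 143 days before a Sunday is Sunday − 3 = Thursday.

Thursday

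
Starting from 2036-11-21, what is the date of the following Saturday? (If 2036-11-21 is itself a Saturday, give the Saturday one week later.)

November 22, 2036

Nov 21, 2036 is a Friday.
From Friday to the next Saturday is 1 day.
Nov 21, 2036 + 1 = Nov 22, 2036.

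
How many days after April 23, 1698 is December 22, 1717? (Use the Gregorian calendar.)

Apr 23, 1698 → Apr 23, 1699: 365 days.
Apr 23, 1699 → Apr 23, 1700: 365 days.
Apr 23, 1700 → Apr 23, 1701: 365 days.
Apr 23, 1701 → Apr 23, 1702: 365 days.
Apr 23, 1702 → Apr 23, 1703: 365 days.
Apr 23, 1703 → Apr 23, 1704: 366 days (Feb 29, 1704 is in that span).
Apr 23, 1704 → Apr 23, 1705: 365 days.
Apr 23, 1705 → Apr 23, 1706: 365 days.
Apr 23, 1706 → Apr 23, 1707: 365 days.
Apr 23, 1707 → Apr 23, 1708: 366 days (Feb 29, 1708 is in that span).
Apr 23, 1708 → Apr 23, 1709: 365 days.
Apr 23, 1709 → Apr 23, 1710: 365 days.
Apr 23, 1710 → Apr 23, 1711: 365 days.
Apr 23, 1711 → Apr 23, 1712: 366 days (Feb 29, 1712 is in that span).
Apr 23, 1712 → Apr 23, 1713: 365 days.
Apr 23, 1713 → Apr 23, 1714: 365 days.
Apr 23, 1714 → Apr 23, 1715: 365 days.
Apr 23, 1715 → Apr 23, 1716: 366 days (Feb 29, 1716 is in that span).
Apr 23, 1716 → Apr 23, 1717: 365 days.
Apr 23, 1717 → May 23, 1717: 30 days (April has 30).
May 23, 1717 → Jun 23, 1717: 31 days (May has 31).
Jun 23, 1717 → Jul 23, 1717: 30 days (June has 30).
Jul 23, 1717 → Aug 23, 1717: 31 days (July has 31).
Aug 23, 1717 → Sep 23, 1717: 31 days (August has 31).
Sep 23, 1717 → Oct 23, 1717: 30 days (September has 30).
Oct 23, 1717 → Nov 23, 1717: 31 days (October has 31).
Nov 23, 1717 → Dec 22, 1717: 29 days.
Total: 7182 days.

7182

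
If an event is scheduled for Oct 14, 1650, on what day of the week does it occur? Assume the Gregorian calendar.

Friday

Doomsday rule: the anchor day for the 1600s is Tuesday. For year 50: 50÷12 = 4 r 2, and 2÷4 = 0, so 4+2+0 = 6.
Tuesday + 6 ≡ Monday — that's 1650's doomsday.
In October the doomsday date is Oct 10.
Oct 14 is 4 days after Oct 10; 4 mod 7 = 4, so Monday + 4 = Friday.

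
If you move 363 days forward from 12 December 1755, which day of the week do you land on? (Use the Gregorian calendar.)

Dec 12, 1755 is a Friday.
363 mod 7 = 6, so 363 days after a Friday is Friday + 6 = Thursday.

Thursday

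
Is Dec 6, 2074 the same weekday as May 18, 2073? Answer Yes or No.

Yes

From May 18, 2073 to Dec 6, 2074 is 567 days.
567 mod 7 = 0, so they are the same weekday.
(May 18, 2073 is a Thursday; Dec 6, 2074 is a Thursday.)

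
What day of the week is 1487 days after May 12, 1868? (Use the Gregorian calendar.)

Friday

May 12, 1868 is a Tuesday.
1487 mod 7 = 3, so 1487 days after a Tuesday is Tuesday + 3 = Friday.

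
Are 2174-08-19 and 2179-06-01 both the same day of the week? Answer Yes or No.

No

From Aug 19, 2174 to Jun 1, 2179 is 1747 days.
1747 mod 7 = 4, so they are different weekdays.
(Aug 19, 2174 is a Friday; Jun 1, 2179 is a Tuesday.)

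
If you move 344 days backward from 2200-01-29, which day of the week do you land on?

First find the weekday of Jan 29, 2200. Doomsday rule: the anchor day for the 2200s is Friday. For year 00: 0÷12 = 0 r 0, and 0÷4 = 0, so 0+0+0 = 0.
Friday + 0 ≡ Friday — that's 2200's doomsday.
In January the doomsday date is Jan 3 (2200 is not a leap year (divisible by 100 but not 400)).
Jan 29 is 26 days after Jan 3; 26 mod 7 = 5, so Friday + 5 = Wednesday.
344 mod 7 = 1, so 344 days before a Wednesday is Wednesday − 1 = Tuesday.

Tuesday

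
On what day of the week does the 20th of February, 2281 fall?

Sunday

Doomsday rule: the anchor day for the 2200s is Friday. For year 81: 81÷12 = 6 r 9, and 9÷4 = 2, so 6+9+2 = 17.
Friday + 17 ≡ Monday — that's 2281's doomsday.
In February the doomsday date is Feb 28 (2281 is not a leap year).
Feb 20 is 8 days before Feb 28; 8 mod 7 = 1, so Monday − 1 = Sunday.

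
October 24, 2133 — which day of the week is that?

Doomsday rule: the anchor day for the 2100s is Sunday. For year 33: 33÷12 = 2 r 9, and 9÷4 = 2, so 2+9+2 = 13.
Sunday + 13 ≡ Saturday — that's 2133's doomsday.
In October the doomsday date is Oct 10.
Oct 24 is 14 days after Oct 10; 14 mod 7 = 0, so Saturday + 0 = Saturday.

Saturday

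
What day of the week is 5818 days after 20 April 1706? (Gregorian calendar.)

Apr 20, 1706 is a Tuesday.
5818 mod 7 = 1, so 5818 days after a Tuesday is Tuesday + 1 = Wednesday.

Wednesday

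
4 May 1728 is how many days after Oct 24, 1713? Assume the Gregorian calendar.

Oct 24, 1713 → Oct 24, 1714: 365 days.
Oct 24, 1714 → Oct 24, 1715: 365 days.
Oct 24, 1715 → Oct 24, 1716: 366 days (Feb 29, 1716 is in that span).
Oct 24, 1716 → Oct 24, 1717: 365 days.
Oct 24, 1717 → Oct 24, 1718: 365 days.
Oct 24, 1718 → Oct 24, 1719: 365 days.
Oct 24, 1719 → Oct 24, 1720: 366 days (Feb 29, 1720 is in that span).
Oct 24, 1720 → Oct 24, 1721: 365 days.
Oct 24, 1721 → Oct 24, 1722: 365 days.
Oct 24, 1722 → Oct 24, 1723: 365 days.
Oct 24, 1723 → Oct 24, 1724: 366 days (Feb 29, 1724 is in that span).
Oct 24, 1724 → Oct 24, 1725: 365 days.
Oct 24, 1725 → Oct 24, 1726: 365 days.
Oct 24, 1726 → Oct 24, 1727: 365 days.
Oct 24, 1727 → Nov 24, 1727: 31 days (October has 31).
Nov 24, 1727 → Dec 24, 1727: 30 days (November has 30).
Dec 24, 1727 → Jan 24, 1728: 31 days (December has 31).
Jan 24, 1728 → Feb 24, 1728: 31 days (January has 31).
Feb 24, 1728 → Mar 24, 1728: 29 days (February has 29).
Mar 24, 1728 → Apr 24, 1728: 31 days (March has 31).
Apr 24, 1728 → May 4, 1728: 10 days.
Total: 5306 days.

5306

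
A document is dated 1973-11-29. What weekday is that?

Doomsday rule: the anchor day for the 1900s is Wednesday. For year 73: 73÷12 = 6 r 1, and 1÷4 = 0, so 6+1+0 = 7.
Wednesday + 7 ≡ Wednesday — that's 1973's doomsday.
In November the doomsday date is Nov 7.
Nov 29 is 22 days after Nov 7; 22 mod 7 = 1, so Wednesday + 1 = Thursday.

Thursday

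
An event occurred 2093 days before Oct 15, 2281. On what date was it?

January 22, 2276

−365 (one year) → Oct 15, 2280 (1728 left).
−366 (one year; includes Feb 29, 2280) → Oct 15, 2279 (1362 left).
−365 (one year) → Oct 15, 2278 (997 left).
−365 (one year) → Oct 15, 2277 (632 left).
−365 (one year) → Oct 15, 2276 (267 left).
−15 → Sep 30, 2276 (end of Sep, 30 days; 252 left).
−30 → Aug 31, 2276 (end of Aug, 31 days; 222 left).
−31 → Jul 31, 2276 (end of Jul, 31 days; 191 left).
−31 → Jun 30, 2276 (end of Jun, 30 days; 160 left).
−30 → May 31, 2276 (end of May, 31 days; 130 left).
−31 → Apr 30, 2276 (end of Apr, 30 days; 99 left).
−30 → Mar 31, 2276 (end of Mar, 31 days; 69 left).
−31 → Feb 29, 2276 (end of Feb, 29 days; 38 left).
−29 → Jan 31, 2276 (end of Jan, 31 days; 9 left).
−9 → Jan 22, 2276.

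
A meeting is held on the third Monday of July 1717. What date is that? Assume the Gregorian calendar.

July 1, 1717 is a Thursday.
The first Monday is therefore July 5 (4 days later).
The third Monday is 5 + 2×7 = July 19.

July 19, 1717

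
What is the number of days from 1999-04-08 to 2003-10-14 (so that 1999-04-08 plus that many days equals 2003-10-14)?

Apr 8, 1999 → Apr 8, 2000: 366 days (Feb 29, 2000 is in that span).
Apr 8, 2000 → Apr 8, 2001: 365 days.
Apr 8, 2001 → Apr 8, 2002: 365 days.
Apr 8, 2002 → Apr 8, 2003: 365 days.
Apr 8, 2003 → May 8, 2003: 30 days (April has 30).
May 8, 2003 → Jun 8, 2003: 31 days (May has 31).
Jun 8, 2003 → Jul 8, 2003: 30 days (June has 30).
Jul 8, 2003 → Aug 8, 2003: 31 days (July has 31).
Aug 8, 2003 → Sep 8, 2003: 31 days (August has 31).
Sep 8, 2003 → Oct 8, 2003: 30 days (September has 30).
Oct 8, 2003 → Oct 14, 2003: 6 days.
Total: 1650 days.

1650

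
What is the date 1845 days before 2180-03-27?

March 9, 2175

−366 (one year; includes Feb 29, 2180) → Mar 27, 2179 (1479 left).
−365 (one year) → Mar 27, 2178 (1114 left).
−365 (one year) → Mar 27, 2177 (749 left).
−365 (one year) → Mar 27, 2176 (384 left).
−27 → Feb 29, 2176 (end of Feb, 29 days; 357 left).
−29 → Jan 31, 2176 (end of Jan, 31 days; 328 left).
−31 → Dec 31, 2175 (end of Dec, 31 days; 297 left).
−31 → Nov 30, 2175 (end of Nov, 30 days; 266 left).
−30 → Oct 31, 2175 (end of Oct, 31 days; 236 left).
−31 → Sep 30, 2175 (end of Sep, 30 days; 205 left).
−30 → Aug 31, 2175 (end of Aug, 31 days; 175 left).
−31 → Jul 31, 2175 (end of Jul, 31 days; 144 left).
−31 → Jun 30, 2175 (end of Jun, 30 days; 113 left).
−30 → May 31, 2175 (end of May, 31 days; 83 left).
−31 → Apr 30, 2175 (end of Apr, 30 days; 52 left).
−30 → Mar 31, 2175 (end of Mar, 31 days; 22 left).
−22 → Mar 9, 2175.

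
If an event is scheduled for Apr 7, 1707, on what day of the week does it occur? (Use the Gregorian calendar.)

Doomsday rule: the anchor day for the 1700s is Sunday. For year 07: 7÷12 = 0 r 7, and 7÷4 = 1, so 0+7+1 = 8.
Sunday + 8 ≡ Monday — that's 1707's doomsday.
In April the doomsday date is Apr 4.
Apr 7 is 3 days after Apr 4; 3 mod 7 = 3, so Monday + 3 = Thursday.

Thursday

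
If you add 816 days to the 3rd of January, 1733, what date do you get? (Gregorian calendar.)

+365 (one year) → Jan 3, 1734 (451 left).
+365 (one year) → Jan 3, 1735 (86 left).
Jan has 31 days: +29 → Feb 1, 1735 (57 left).
Feb has 28 days: +28 → Mar 1, 1735 (29 left).
+29 → Mar 30, 1735.

March 30, 1735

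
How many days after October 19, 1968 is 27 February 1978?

Oct 19, 1968 → Oct 19, 1969: 365 days.
Oct 19, 1969 → Oct 19, 1970: 365 days.
Oct 19, 1970 → Oct 19, 1971: 365 days.
Oct 19, 1971 → Oct 19, 1972: 366 days (Feb 29, 1972 is in that span).
Oct 19, 1972 → Oct 19, 1973: 365 days.
Oct 19, 1973 → Oct 19, 1974: 365 days.
Oct 19, 1974 → Oct 19, 1975: 365 days.
Oct 19, 1975 → Oct 19, 1976: 366 days (Feb 29, 1976 is in that span).
Oct 19, 1976 → Oct 19, 1977: 365 days.
Oct 19, 1977 → Nov 19, 1977: 31 days (October has 31).
Nov 19, 1977 → Dec 19, 1977: 30 days (November has 30).
Dec 19, 1977 → Jan 19, 1978: 31 days (December has 31).
Jan 19, 1978 → Feb 19, 1978: 31 days (January has 31).
Feb 19, 1978 → Feb 27, 1978: 8 days.
Total: 3418 days.

3418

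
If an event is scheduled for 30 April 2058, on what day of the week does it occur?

Doomsday rule: the anchor day for the 2000s is Tuesday. For year 58: 58÷12 = 4 r 10, and 10÷4 = 2, so 4+10+2 = 16.
Tuesday + 16 ≡ Thursday — that's 2058's doomsday.
In April the doomsday date is Apr 4.
Apr 30 is 26 days after Apr 4; 26 mod 7 = 5, so Thursday + 5 = Tuesday.

Tuesday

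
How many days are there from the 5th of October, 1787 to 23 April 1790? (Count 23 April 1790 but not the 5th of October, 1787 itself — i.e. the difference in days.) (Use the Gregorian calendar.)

931

Oct 5, 1787 → Oct 5, 1788: 366 days (Feb 29, 1788 is in that span).
Oct 5, 1788 → Oct 5, 1789: 365 days.
Oct 5, 1789 → Nov 5, 1789: 31 days (October has 31).
Nov 5, 1789 → Dec 5, 1789: 30 days (November has 30).
Dec 5, 1789 → Jan 5, 1790: 31 days (December has 31).
Jan 5, 1790 → Feb 5, 1790: 31 days (January has 31).
Feb 5, 1790 → Mar 5, 1790: 28 days (February has 28).
Mar 5, 1790 → Apr 5, 1790: 31 days (March has 31).
Apr 5, 1790 → Apr 23, 1790: 18 days.
Total: 931 days.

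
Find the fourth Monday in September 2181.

September 24, 2181

September 1, 2181 is a Saturday.
The first Monday is therefore September 3 (2 days later).
The fourth Monday is 3 + 3×7 = September 24.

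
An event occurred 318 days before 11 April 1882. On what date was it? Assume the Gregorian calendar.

May 28, 1881

−11 → Mar 31, 1882 (end of Mar, 31 days; 307 left).
−31 → Feb 28, 1882 (end of Feb, 28 days; 276 left).
−28 → Jan 31, 1882 (end of Jan, 31 days; 248 left).
−31 → Dec 31, 1881 (end of Dec, 31 days; 217 left).
−31 → Nov 30, 1881 (end of Nov, 30 days; 186 left).
−30 → Oct 31, 1881 (end of Oct, 31 days; 156 left).
−31 → Sep 30, 1881 (end of Sep, 30 days; 125 left).
−30 → Aug 31, 1881 (end of Aug, 31 days; 95 left).
−31 → Jul 31, 1881 (end of Jul, 31 days; 64 left).
−31 → Jun 30, 1881 (end of Jun, 30 days; 33 left).
−30 → May 31, 1881 (end of May, 31 days; 3 left).
−3 → May 28, 1881.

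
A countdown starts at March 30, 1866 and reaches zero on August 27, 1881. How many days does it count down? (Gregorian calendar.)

5629

Mar 30, 1866 → Mar 30, 1867: 365 days.
Mar 30, 1867 → Mar 30, 1868: 366 days (Feb 29, 1868 is in that span).
Mar 30, 1868 → Mar 30, 1869: 365 days.
Mar 30, 1869 → Mar 30, 1870: 365 days.
Mar 30, 1870 → Mar 30, 1871: 365 days.
Mar 30, 1871 → Mar 30, 1872: 366 days (Feb 29, 1872 is in that span).
Mar 30, 1872 → Mar 30, 1873: 365 days.
Mar 30, 1873 → Mar 30, 1874: 365 days.
Mar 30, 1874 → Mar 30, 1875: 365 days.
Mar 30, 1875 → Mar 30, 1876: 366 days (Feb 29, 1876 is in that span).
Mar 30, 1876 → Mar 30, 1877: 365 days.
Mar 30, 1877 → Mar 30, 1878: 365 days.
Mar 30, 1878 → Mar 30, 1879: 365 days.
Mar 30, 1879 → Mar 30, 1880: 366 days (Feb 29, 1880 is in that span).
Mar 30, 1880 → Mar 30, 1881: 365 days.
Mar 30, 1881 → Apr 30, 1881: 31 days (March has 31).
Apr 30, 1881 → May 30, 1881: 30 days (April has 30).
May 30, 1881 → Jun 30, 1881: 31 days (May has 31).
Jun 30, 1881 → Jul 30, 1881: 30 days (June has 30).
Jul 30, 1881 → Aug 27, 1881: 28 days.
Total: 5629 days.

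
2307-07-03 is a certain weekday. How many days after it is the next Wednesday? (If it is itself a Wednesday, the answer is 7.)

Jul 3, 2307 is a Wednesday.
From Wednesday to the next Wednesday is 7 days.

7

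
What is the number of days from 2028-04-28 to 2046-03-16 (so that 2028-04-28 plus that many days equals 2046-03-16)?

Apr 28, 2028 → Apr 28, 2029: 365 days.
Apr 28, 2029 → Apr 28, 2030: 365 days.
Apr 28, 2030 → Apr 28, 2031: 365 days.
Apr 28, 2031 → Apr 28, 2032: 366 days (Feb 29, 2032 is in that span).
Apr 28, 2032 → Apr 28, 2033: 365 days.
Apr 28, 2033 → Apr 28, 2034: 365 days.
Apr 28, 2034 → Apr 28, 2035: 365 days.
Apr 28, 2035 → Apr 28, 2036: 366 days (Feb 29, 2036 is in that span).
Apr 28, 2036 → Apr 28, 2037: 365 days.
Apr 28, 2037 → Apr 28, 2038: 365 days.
Apr 28, 2038 → Apr 28, 2039: 365 days.
Apr 28, 2039 → Apr 28, 2040: 366 days (Feb 29, 2040 is in that span).
Apr 28, 2040 → Apr 28, 2041: 365 days.
Apr 28, 2041 → Apr 28, 2042: 365 days.
Apr 28, 2042 → Apr 28, 2043: 365 days.
Apr 28, 2043 → Apr 28, 2044: 366 days (Feb 29, 2044 is in that span).
Apr 28, 2044 → Apr 28, 2045: 365 days.
Apr 28, 2045 → May 28, 2045: 30 days (April has 30).
May 28, 2045 → Jun 28, 2045: 31 days (May has 31).
Jun 28, 2045 → Jul 28, 2045: 30 days (June has 30).
Jul 28, 2045 → Aug 28, 2045: 31 days (July has 31).
Aug 28, 2045 → Sep 28, 2045: 31 days (August has 31).
Sep 28, 2045 → Oct 28, 2045: 30 days (September has 30).
Oct 28, 2045 → Nov 28, 2045: 31 days (October has 31).
Nov 28, 2045 → Dec 28, 2045: 30 days (November has 30).
Dec 28, 2045 → Jan 28, 2046: 31 days (December has 31).
Jan 28, 2046 → Feb 28, 2046: 31 days (January has 31).
Feb 28, 2046 → Mar 16, 2046: 16 days.
Total: 6531 days.

6531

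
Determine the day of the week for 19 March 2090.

January 1, 2090 is a Sunday.
Jan 1, 2090 → Feb 1, 2090: 31 days (January has 31).
Feb 1, 2090 → Mar 1, 2090: 28 days (February has 28).
Mar 1, 2090 → Mar 19, 2090: 18 days.
Total: 77 days.
77 mod 7 = 0, so Sunday + 0 = Sunday.

Sunday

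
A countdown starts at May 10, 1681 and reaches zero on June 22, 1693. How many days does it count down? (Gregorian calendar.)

May 10, 1681 → May 10, 1682: 365 days.
May 10, 1682 → May 10, 1683: 365 days.
May 10, 1683 → May 10, 1684: 366 days (Feb 29, 1684 is in that span).
May 10, 1684 → May 10, 1685: 365 days.
May 10, 1685 → May 10, 1686: 365 days.
May 10, 1686 → May 10, 1687: 365 days.
May 10, 1687 → May 10, 1688: 366 days (Feb 29, 1688 is in that span).
May 10, 1688 → May 10, 1689: 365 days.
May 10, 1689 → May 10, 1690: 365 days.
May 10, 1690 → May 10, 1691: 365 days.
May 10, 1691 → May 10, 1692: 366 days (Feb 29, 1692 is in that span).
May 10, 1692 → May 10, 1693: 365 days.
May 10, 1693 → Jun 10, 1693: 31 days (May has 31).
Jun 10, 1693 → Jun 22, 1693: 12 days.
Total: 4426 days.

4426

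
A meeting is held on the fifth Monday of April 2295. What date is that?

April 1, 2295 is a Monday.
The first Monday is therefore April 1 (same day).
The fifth Monday is 1 + 4×7 = April 29.

April 29, 2295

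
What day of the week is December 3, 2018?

Doomsday rule: the anchor day for the 2000s is Tuesday. For year 18: 18÷12 = 1 r 6, and 6÷4 = 1, so 1+6+1 = 8.
Tuesday + 8 ≡ Wednesday — that's 2018's doomsday.
In December the doomsday date is Dec 12.
Dec 3 is 9 days before Dec 12; 9 mod 7 = 2, so Wednesday − 2 = Monday.

Monday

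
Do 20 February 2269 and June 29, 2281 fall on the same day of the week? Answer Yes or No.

From Feb 20, 2269 to Jun 29, 2281 is 4512 days.
4512 mod 7 = 4, so they are different weekdays.
(Feb 20, 2269 is a Saturday; Jun 29, 2281 is a Wednesday.)

No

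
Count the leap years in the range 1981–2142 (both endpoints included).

Multiples of 4 in [1981,2142]: 40.
Of those, multiples of 100: 2 (not leap unless ÷400).
Multiples of 400: 1.
Leap years = 40 − 2 + 1 = 39.

39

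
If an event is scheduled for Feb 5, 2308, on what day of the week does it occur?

Doomsday rule: the anchor day for the 2300s is Wednesday. For year 08: 8÷12 = 0 r 8, and 8÷4 = 2, so 0+8+2 = 10.
Wednesday + 10 ≡ Saturday — that's 2308's doomsday.
In February the doomsday date is Feb 29 (2308 is a leap year (divisible by 4)).
Feb 5 is 24 days before Feb 29; 24 mod 7 = 3, so Saturday − 3 = Wednesday.

Wednesday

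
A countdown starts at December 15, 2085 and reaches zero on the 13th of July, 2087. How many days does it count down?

Dec 15, 2085 → Dec 15, 2086: 365 days.
Dec 15, 2086 → Jan 15, 2087: 31 days (December has 31).
Jan 15, 2087 → Feb 15, 2087: 31 days (January has 31).
Feb 15, 2087 → Mar 15, 2087: 28 days (February has 28).
Mar 15, 2087 → Apr 15, 2087: 31 days (March has 31).
Apr 15, 2087 → May 15, 2087: 30 days (April has 30).
May 15, 2087 → Jun 15, 2087: 31 days (May has 31).
Jun 15, 2087 → Jul 13, 2087: 28 days.
Total: 575 days.

575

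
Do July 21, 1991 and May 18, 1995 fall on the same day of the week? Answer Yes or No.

From Jul 21, 1991 to May 18, 1995 is 1397 days.
1397 mod 7 = 4, so they are different weekdays.
(Jul 21, 1991 is a Sunday; May 18, 1995 is a Thursday.)

No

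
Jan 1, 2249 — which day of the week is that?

January 1, 2249 is a Monday.
Total: 0 days.
0 mod 7 = 0, so Monday + 0 = Monday.

Monday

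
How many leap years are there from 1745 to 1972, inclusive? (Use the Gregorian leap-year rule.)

Multiples of 4 in [1745,1972]: 57.
Of those, multiples of 100: 2 (not leap unless ÷400).
Multiples of 400: 0.
Leap years = 57 − 2 + 0 = 55.

55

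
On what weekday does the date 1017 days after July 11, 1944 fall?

First find the weekday of Jul 11, 1944. Doomsday rule: the anchor day for the 1900s is Wednesday. For year 44: 44÷12 = 3 r 8, and 8÷4 = 2, so 3+8+2 = 13.
Wednesday + 13 ≡ Tuesday — that's 1944's doomsday.
In July the doomsday date is Jul 11.
Jul 11 is the doomsday itself: Tuesday.
1017 mod 7 = 2, so 1017 days after a Tuesday is Tuesday + 2 = Thursday.

Thursday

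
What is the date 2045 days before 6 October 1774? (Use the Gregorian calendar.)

March 1, 1769

−365 (one year) → Oct 6, 1773 (1680 left).
−365 (one year) → Oct 6, 1772 (1315 left).
−366 (one year; includes Feb 29, 1772) → Oct 6, 1771 (949 left).
−365 (one year) → Oct 6, 1770 (584 left).
−365 (one year) → Oct 6, 1769 (219 left).
−6 → Sep 30, 1769 (end of Sep, 30 days; 213 left).
−30 → Aug 31, 1769 (end of Aug, 31 days; 183 left).
−31 → Jul 31, 1769 (end of Jul, 31 days; 152 left).
−31 → Jun 30, 1769 (end of Jun, 30 days; 121 left).
−30 → May 31, 1769 (end of May, 31 days; 91 left).
−31 → Apr 30, 1769 (end of Apr, 30 days; 60 left).
−30 → Mar 31, 1769 (end of Mar, 31 days; 30 left).
−30 → Mar 1, 1769.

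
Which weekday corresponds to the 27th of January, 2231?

January 1, 2231 is a Saturday.
Jan 1, 2231 → Jan 27, 2231: 26 days.
Total: 26 days.
26 mod 7 = 5, so Saturday + 5 = Thursday.

Thursday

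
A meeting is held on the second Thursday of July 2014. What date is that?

July 10, 2014

July 1, 2014 is a Tuesday.
The first Thursday is therefore July 3 (2 days later).
The second Thursday is 3 + 1×7 = July 10.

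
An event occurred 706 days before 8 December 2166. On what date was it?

−365 (one year) → Dec 8, 2165 (341 left).
−8 → Nov 30, 2165 (end of Nov, 30 days; 333 left).
−30 → Oct 31, 2165 (end of Oct, 31 days; 303 left).
−31 → Sep 30, 2165 (end of Sep, 30 days; 272 left).
−30 → Aug 31, 2165 (end of Aug, 31 days; 242 left).
−31 → Jul 31, 2165 (end of Jul, 31 days; 211 left).
−31 → Jun 30, 2165 (end of Jun, 30 days; 180 left).
−30 → May 31, 2165 (end of May, 31 days; 150 left).
−31 → Apr 30, 2165 (end of Apr, 30 days; 119 left).
−30 → Mar 31, 2165 (end of Mar, 31 days; 89 left).
−31 → Feb 28, 2165 (end of Feb, 28 days; 58 left).
−28 → Jan 31, 2165 (end of Jan, 31 days; 30 left).
−30 → Jan 1, 2165.

January 1, 2165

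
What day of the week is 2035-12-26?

Wednesday

January 1, 2035 is a Monday.
Jan 1, 2035 → Feb 1, 2035: 31 days (January has 31).
Feb 1, 2035 → Mar 1, 2035: 28 days (February has 28).
Mar 1, 2035 → Apr 1, 2035: 31 days (March has 31).
Apr 1, 2035 → May 1, 2035: 30 days (April has 30).
May 1, 2035 → Jun 1, 2035: 31 days (May has 31).
Jun 1, 2035 → Jul 1, 2035: 30 days (June has 30).
Jul 1, 2035 → Aug 1, 2035: 31 days (July has 31).
Aug 1, 2035 → Sep 1, 2035: 31 days (August has 31).
Sep 1, 2035 → Oct 1, 2035: 30 days (September has 30).
Oct 1, 2035 → Nov 1, 2035: 31 days (October has 31).
Nov 1, 2035 → Dec 1, 2035: 30 days (November has 30).
Dec 1, 2035 → Dec 26, 2035: 25 days.
Total: 359 days.
359 mod 7 = 2, so Monday + 2 = Wednesday.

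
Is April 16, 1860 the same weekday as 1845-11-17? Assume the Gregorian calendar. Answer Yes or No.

Yes

From Nov 17, 1845 to Apr 16, 1860 is 5264 days.
5264 mod 7 = 0, so they are the same weekday.
(Nov 17, 1845 is a Monday; Apr 16, 1860 is a Monday.)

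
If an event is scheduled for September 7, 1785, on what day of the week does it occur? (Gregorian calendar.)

Doomsday rule: the anchor day for the 1700s is Sunday. For year 85: 85÷12 = 7 r 1, and 1÷4 = 0, so 7+1+0 = 8.
Sunday + 8 ≡ Monday — that's 1785's doomsday.
In September the doomsday date is Sep 5.
Sep 7 is 2 days after Sep 5; 2 mod 7 = 2, so Monday + 2 = Wednesday.

Wednesday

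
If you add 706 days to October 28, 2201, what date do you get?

+365 (one year) → Oct 28, 2202 (341 left).
Oct has 31 days: +4 → Nov 1, 2202 (337 left).
Nov has 30 days: +30 → Dec 1, 2202 (307 left).
Dec has 31 days: +31 → Jan 1, 2203 (276 left).
Jan has 31 days: +31 → Feb 1, 2203 (245 left).
Feb has 28 days: +28 → Mar 1, 2203 (217 left).
Mar has 31 days: +31 → Apr 1, 2203 (186 left).
Apr has 30 days: +30 → May 1, 2203 (156 left).
May has 31 days: +31 → Jun 1, 2203 (125 left).
Jun has 30 days: +30 → Jul 1, 2203 (95 left).
Jul has 31 days: +31 → Aug 1, 2203 (64 left).
Aug has 31 days: +31 → Sep 1, 2203 (33 left).
Sep has 30 days: +30 → Oct 1, 2203 (3 left).
+3 → Oct 4, 2203.

October 4, 2203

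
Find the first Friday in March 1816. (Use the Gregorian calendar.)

March 1, 1816

March 1, 1816 is a Friday.
The first Friday is therefore March 1 (same day).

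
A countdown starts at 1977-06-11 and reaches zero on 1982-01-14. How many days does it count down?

Jun 11, 1977 → Jun 11, 1978: 365 days.
Jun 11, 1978 → Jun 11, 1979: 365 days.
Jun 11, 1979 → Jun 11, 1980: 366 days (Feb 29, 1980 is in that span).
Jun 11, 1980 → Jun 11, 1981: 365 days.
Jun 11, 1981 → Jul 11, 1981: 30 days (June has 30).
Jul 11, 1981 → Aug 11, 1981: 31 days (July has 31).
Aug 11, 1981 → Sep 11, 1981: 31 days (August has 31).
Sep 11, 1981 → Oct 11, 1981: 30 days (September has 30).
Oct 11, 1981 → Nov 11, 1981: 31 days (October has 31).
Nov 11, 1981 → Dec 11, 1981: 30 days (November has 30).
Dec 11, 1981 → Jan 11, 1982: 31 days (December has 31).
Jan 11, 1982 → Jan 14, 1982: 3 days.
Total: 1678 days.

1678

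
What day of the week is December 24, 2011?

Doomsday rule: the anchor day for the 2000s is Tuesday. For year 11: 11÷12 = 0 r 11, and 11÷4 = 2, so 0+11+2 = 13.
Tuesday + 13 ≡ Monday — that's 2011's doomsday.
In December the doomsday date is Dec 12.
Dec 24 is 12 days after Dec 12; 12 mod 7 = 5, so Monday + 5 = Saturday.

Saturday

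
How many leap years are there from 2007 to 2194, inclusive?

Multiples of 4 in [2007,2194]: 47.
Of those, multiples of 100: 1 (not leap unless ÷400).
Multiples of 400: 0.
Leap years = 47 − 1 + 0 = 46.

46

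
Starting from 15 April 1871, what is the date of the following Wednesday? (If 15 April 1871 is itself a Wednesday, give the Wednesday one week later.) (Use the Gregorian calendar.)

April 19, 1871

Apr 15, 1871 is a Saturday.
From Saturday to the next Wednesday is 4 days.
Apr 15, 1871 + 4 = Apr 19, 1871.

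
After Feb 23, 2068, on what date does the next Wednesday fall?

Feb 23, 2068 is a Thursday.
From Thursday to the next Wednesday is 6 days.
Feb 23, 2068 + 6 = Feb 29, 2068.

February 29, 2068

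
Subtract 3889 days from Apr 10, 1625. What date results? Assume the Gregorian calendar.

August 17, 1614

−365 (one year) → Apr 10, 1624 (3524 left).
−366 (one year; includes Feb 29, 1624) → Apr 10, 1623 (3158 left).
−365 (one year) → Apr 10, 1622 (2793 left).
−365 (one year) → Apr 10, 1621 (2428 left).
−365 (one year) → Apr 10, 1620 (2063 left).
−366 (one year; includes Feb 29, 1620) → Apr 10, 1619 (1697 left).
−365 (one year) → Apr 10, 1618 (1332 left).
−365 (one year) → Apr 10, 1617 (967 left).
−365 (one year) → Apr 10, 1616 (602 left).
−366 (one year; includes Feb 29, 1616) → Apr 10, 1615 (236 left).
−10 → Mar 31, 1615 (end of Mar, 31 days; 226 left).
−31 → Feb 28, 1615 (end of Feb, 28 days; 195 left).
−28 → Jan 31, 1615 (end of Jan, 31 days; 167 left).
−31 → Dec 31, 1614 (end of Dec, 31 days; 136 left).
−31 → Nov 30, 1614 (end of Nov, 30 days; 105 left).
−30 → Oct 31, 1614 (end of Oct, 31 days; 75 left).
−31 → Sep 30, 1614 (end of Sep, 30 days; 44 left).
−30 → Aug 31, 1614 (end of Aug, 31 days; 14 left).
−14 → Aug 17, 1614.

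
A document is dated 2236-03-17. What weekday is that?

Thursday

Doomsday rule: the anchor day for the 2200s is Friday. For year 36: 36÷12 = 3 r 0, and 0÷4 = 0, so 3+0+0 = 3.
Friday + 3 ≡ Monday — that's 2236's doomsday.
In March the doomsday date is Mar 14.
Mar 17 is 3 days after Mar 14; 3 mod 7 = 3, so Monday + 3 = Thursday.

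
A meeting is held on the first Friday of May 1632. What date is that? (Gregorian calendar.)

May 1, 1632 is a Saturday.
The first Friday is therefore May 7 (6 days later).

May 7, 1632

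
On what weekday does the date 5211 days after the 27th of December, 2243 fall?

First find the weekday of Dec 27, 2243. Doomsday rule: the anchor day for the 2200s is Friday. For year 43: 43÷12 = 3 r 7, and 7÷4 = 1, so 3+7+1 = 11.
Friday + 11 ≡ Tuesday — that's 2243's doomsday.
In December the doomsday date is Dec 12.
Dec 27 is 15 days after Dec 12; 15 mod 7 = 1, so Tuesday + 1 = Wednesday.
5211 mod 7 = 3, so 5211 days after a Wednesday is Wednesday + 3 = Saturday.

Saturday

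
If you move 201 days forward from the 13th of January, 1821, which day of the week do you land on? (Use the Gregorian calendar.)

Thursday

Jan 13, 1821 is a Saturday.
201 mod 7 = 5, so 201 days after a Saturday is Saturday + 5 = Thursday.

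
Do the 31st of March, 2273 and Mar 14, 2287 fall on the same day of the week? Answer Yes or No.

Yes

From Mar 31, 2273 to Mar 14, 2287 is 5096 days.
5096 mod 7 = 0, so they are the same weekday.
(Mar 31, 2273 is a Monday; Mar 14, 2287 is a Monday.)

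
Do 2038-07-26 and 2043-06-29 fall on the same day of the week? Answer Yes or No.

From Jul 26, 2038 to Jun 29, 2043 is 1799 days.
1799 mod 7 = 0, so they are the same weekday.
(Jul 26, 2038 is a Monday; Jun 29, 2043 is a Monday.)

Yes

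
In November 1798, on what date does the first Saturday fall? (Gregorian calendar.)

November 1, 1798 is a Thursday.
The first Saturday is therefore November 3 (2 days later).

November 3, 1798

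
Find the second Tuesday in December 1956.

December 1, 1956 is a Saturday.
The first Tuesday is therefore December 4 (3 days later).
The second Tuesday is 4 + 1×7 = December 11.

December 11, 1956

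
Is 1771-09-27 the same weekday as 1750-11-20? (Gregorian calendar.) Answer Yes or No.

Yes

From Nov 20, 1750 to Sep 27, 1771 is 7616 days.
7616 mod 7 = 0, so they are the same weekday.
(Nov 20, 1750 is a Friday; Sep 27, 1771 is a Friday.)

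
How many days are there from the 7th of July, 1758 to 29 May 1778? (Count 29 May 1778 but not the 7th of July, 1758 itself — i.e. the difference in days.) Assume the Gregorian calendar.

Jul 7, 1758 → Jul 7, 1759: 365 days.
Jul 7, 1759 → Jul 7, 1760: 366 days (Feb 29, 1760 is in that span).
Jul 7, 1760 → Jul 7, 1761: 365 days.
Jul 7, 1761 → Jul 7, 1762: 365 days.
Jul 7, 1762 → Jul 7, 1763: 365 days.
Jul 7, 1763 → Jul 7, 1764: 366 days (Feb 29, 1764 is in that span).
Jul 7, 1764 → Jul 7, 1765: 365 days.
Jul 7, 1765 → Jul 7, 1766: 365 days.
Jul 7, 1766 → Jul 7, 1767: 365 days.
Jul 7, 1767 → Jul 7, 1768: 366 days (Feb 29, 1768 is in that span).
Jul 7, 1768 → Jul 7, 1769: 365 days.
Jul 7, 1769 → Jul 7, 1770: 365 days.
Jul 7, 1770 → Jul 7, 1771: 365 days.
Jul 7, 1771 → Jul 7, 1772: 366 days (Feb 29, 1772 is in that span).
Jul 7, 1772 → Jul 7, 1773: 365 days.
Jul 7, 1773 → Jul 7, 1774: 365 days.
Jul 7, 1774 → Jul 7, 1775: 365 days.
Jul 7, 1775 → Jul 7, 1776: 366 days (Feb 29, 1776 is in that span).
Jul 7, 1776 → Jul 7, 1777: 365 days.
Jul 7, 1777 → Aug 7, 1777: 31 days (July has 31).
Aug 7, 1777 → Sep 7, 1777: 31 days (August has 31).
Sep 7, 1777 → Oct 7, 1777: 30 days (September has 30).
Oct 7, 1777 → Nov 7, 1777: 31 days (October has 31).
Nov 7, 1777 → Dec 7, 1777: 30 days (November has 30).
Dec 7, 1777 → Jan 7, 1778: 31 days (December has 31).
Jan 7, 1778 → Feb 7, 1778: 31 days (January has 31).
Feb 7, 1778 → Mar 7, 1778: 28 days (February has 28).
Mar 7, 1778 → Apr 7, 1778: 31 days (March has 31).
Apr 7, 1778 → May 7, 1778: 30 days (April has 30).
May 7, 1778 → May 29, 1778: 22 days.
Total: 7266 days.

7266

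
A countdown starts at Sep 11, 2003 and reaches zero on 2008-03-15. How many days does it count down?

Sep 11, 2003 → Sep 11, 2004: 366 days (Feb 29, 2004 is in that span).
Sep 11, 2004 → Sep 11, 2005: 365 days.
Sep 11, 2005 → Sep 11, 2006: 365 days.
Sep 11, 2006 → Sep 11, 2007: 365 days.
Sep 11, 2007 → Oct 11, 2007: 30 days (September has 30).
Oct 11, 2007 → Nov 11, 2007: 31 days (October has 31).
Nov 11, 2007 → Dec 11, 2007: 30 days (November has 30).
Dec 11, 2007 → Jan 11, 2008: 31 days (December has 31).
Jan 11, 2008 → Feb 11, 2008: 31 days (January has 31).
Feb 11, 2008 → Mar 11, 2008: 29 days (February has 29).
Mar 11, 2008 → Mar 15, 2008: 4 days.
Total: 1647 days.

1647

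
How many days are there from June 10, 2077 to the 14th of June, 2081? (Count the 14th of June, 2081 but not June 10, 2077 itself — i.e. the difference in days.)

1465

Jun 10, 2077 → Jun 10, 2078: 365 days.
Jun 10, 2078 → Jun 10, 2079: 365 days.
Jun 10, 2079 → Jun 10, 2080: 366 days (Feb 29, 2080 is in that span).
Jun 10, 2080 → Jul 10, 2080: 30 days (June has 30).
Jul 10, 2080 → Aug 10, 2080: 31 days (July has 31).
Aug 10, 2080 → Sep 10, 2080: 31 days (August has 31).
Sep 10, 2080 → Oct 10, 2080: 30 days (September has 30).
Oct 10, 2080 → Nov 10, 2080: 31 days (October has 31).
Nov 10, 2080 → Dec 10, 2080: 30 days (November has 30).
Dec 10, 2080 → Jan 10, 2081: 31 days (December has 31).
Jan 10, 2081 → Feb 10, 2081: 31 days (January has 31).
Feb 10, 2081 → Mar 10, 2081: 28 days (February has 28).
Mar 10, 2081 → Apr 10, 2081: 31 days (March has 31).
Apr 10, 2081 → May 10, 2081: 30 days (April has 30).
May 10, 2081 → Jun 10, 2081: 31 days (May has 31).
Jun 10, 2081 → Jun 14, 2081: 4 days.
Total: 1465 days.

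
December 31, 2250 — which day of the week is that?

Doomsday rule: the anchor day for the 2200s is Friday. For year 50: 50÷12 = 4 r 2, and 2÷4 = 0, so 4+2+0 = 6.
Friday + 6 ≡ Thursday — that's 2250's doomsday.
In December the doomsday date is Dec 12.
Dec 31 is 19 days after Dec 12; 19 mod 7 = 5, so Thursday + 5 = Tuesday.

Tuesday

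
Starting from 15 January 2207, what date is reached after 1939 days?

+365 (one year) → Jan 15, 2208 (1574 left).
+366 (one year; includes Feb 29, 2208) → Jan 15, 2209 (1208 left).
+365 (one year) → Jan 15, 2210 (843 left).
+365 (one year) → Jan 15, 2211 (478 left).
+365 (one year) → Jan 15, 2212 (113 left).
Jan has 31 days: +17 → Feb 1, 2212 (96 left).
Feb has 29 days: +29 → Mar 1, 2212 (67 left).
Mar has 31 days: +31 → Apr 1, 2212 (36 left).
Apr has 30 days: +30 → May 1, 2212 (6 left).
+6 → May 7, 2212.

May 7, 2212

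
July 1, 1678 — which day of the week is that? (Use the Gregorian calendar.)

Friday

Doomsday rule: the anchor day for the 1600s is Tuesday. For year 78: 78÷12 = 6 r 6, and 6÷4 = 1, so 6+6+1 = 13.
Tuesday + 13 ≡ Monday — that's 1678's doomsday.
In July the doomsday date is Jul 11.
Jul 1 is 10 days before Jul 11; 10 mod 7 = 3, so Monday − 3 = Friday.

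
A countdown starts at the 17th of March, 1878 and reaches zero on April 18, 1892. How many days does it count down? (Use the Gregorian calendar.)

5146

Mar 17, 1878 → Mar 17, 1879: 365 days.
Mar 17, 1879 → Mar 17, 1880: 366 days (Feb 29, 1880 is in that span).
Mar 17, 1880 → Mar 17, 1881: 365 days.
Mar 17, 1881 → Mar 17, 1882: 365 days.
Mar 17, 1882 → Mar 17, 1883: 365 days.
Mar 17, 1883 → Mar 17, 1884: 366 days (Feb 29, 1884 is in that span).
Mar 17, 1884 → Mar 17, 1885: 365 days.
Mar 17, 1885 → Mar 17, 1886: 365 days.
Mar 17, 1886 → Mar 17, 1887: 365 days.
Mar 17, 1887 → Mar 17, 1888: 366 days (Feb 29, 1888 is in that span).
Mar 17, 1888 → Mar 17, 1889: 365 days.
Mar 17, 1889 → Mar 17, 1890: 365 days.
Mar 17, 1890 → Mar 17, 1891: 365 days.
Mar 17, 1891 → Apr 17, 1891: 31 days (March has 31).
Apr 17, 1891 → May 17, 1891: 30 days (April has 30).
May 17, 1891 → Jun 17, 1891: 31 days (May has 31).
Jun 17, 1891 → Jul 17, 1891: 30 days (June has 30).
Jul 17, 1891 → Aug 17, 1891: 31 days (July has 31).
Aug 17, 1891 → Sep 17, 1891: 31 days (August has 31).
Sep 17, 1891 → Oct 17, 1891: 30 days (September has 30).
Oct 17, 1891 → Nov 17, 1891: 31 days (October has 31).
Nov 17, 1891 → Dec 17, 1891: 30 days (November has 30).
Dec 17, 1891 → Jan 17, 1892: 31 days (December has 31).
Jan 17, 1892 → Feb 17, 1892: 31 days (January has 31).
Feb 17, 1892 → Mar 17, 1892: 29 days (February has 29).
Mar 17, 1892 → Apr 17, 1892: 31 days (March has 31).
Apr 17, 1892 → Apr 18, 1892: 1 days.
Total: 5146 days.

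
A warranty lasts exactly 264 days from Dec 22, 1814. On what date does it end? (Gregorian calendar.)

September 12, 1815

Dec has 31 days: +10 → Jan 1, 1815 (254 left).
Jan has 31 days: +31 → Feb 1, 1815 (223 left).
Feb has 28 days: +28 → Mar 1, 1815 (195 left).
Mar has 31 days: +31 → Apr 1, 1815 (164 left).
Apr has 30 days: +30 → May 1, 1815 (134 left).
May has 31 days: +31 → Jun 1, 1815 (103 left).
Jun has 30 days: +30 → Jul 1, 1815 (73 left).
Jul has 31 days: +31 → Aug 1, 1815 (42 left).
Aug has 31 days: +31 → Sep 1, 1815 (11 left).
+11 → Sep 12, 1815.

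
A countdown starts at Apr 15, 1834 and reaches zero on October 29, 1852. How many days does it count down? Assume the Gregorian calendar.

Apr 15, 1834 → Apr 15, 1835: 365 days.
Apr 15, 1835 → Apr 15, 1836: 366 days (Feb 29, 1836 is in that span).
Apr 15, 1836 → Apr 15, 1837: 365 days.
Apr 15, 1837 → Apr 15, 1838: 365 days.
Apr 15, 1838 → Apr 15, 1839: 365 days.
Apr 15, 1839 → Apr 15, 1840: 366 days (Feb 29, 1840 is in that span).
Apr 15, 1840 → Apr 15, 1841: 365 days.
Apr 15, 1841 → Apr 15, 1842: 365 days.
Apr 15, 1842 → Apr 15, 1843: 365 days.
Apr 15, 1843 → Apr 15, 1844: 366 days (Feb 29, 1844 is in that span).
Apr 15, 1844 → Apr 15, 1845: 365 days.
Apr 15, 1845 → Apr 15, 1846: 365 days.
Apr 15, 1846 → Apr 15, 1847: 365 days.
Apr 15, 1847 → Apr 15, 1848: 366 days (Feb 29, 1848 is in that span).
Apr 15, 1848 → Apr 15, 1849: 365 days.
Apr 15, 1849 → Apr 15, 1850: 365 days.
Apr 15, 1850 → Apr 15, 1851: 365 days.
Apr 15, 1851 → Apr 15, 1852: 366 days (Feb 29, 1852 is in that span).
Apr 15, 1852 → May 15, 1852: 30 days (April has 30).
May 15, 1852 → Jun 15, 1852: 31 days (May has 31).
Jun 15, 1852 → Jul 15, 1852: 30 days (June has 30).
Jul 15, 1852 → Aug 15, 1852: 31 days (July has 31).
Aug 15, 1852 → Sep 15, 1852: 31 days (August has 31).
Sep 15, 1852 → Oct 15, 1852: 30 days (September has 30).
Oct 15, 1852 → Oct 29, 1852: 14 days.
Total: 6772 days.

6772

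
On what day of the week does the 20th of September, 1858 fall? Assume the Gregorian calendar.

Monday

Doomsday rule: the anchor day for the 1800s is Friday. For year 58: 58÷12 = 4 r 10, and 10÷4 = 2, so 4+10+2 = 16.
Friday + 16 ≡ Sunday — that's 1858's doomsday.
In September the doomsday date is Sep 5.
Sep 20 is 15 days after Sep 5; 15 mod 7 = 1, so Sunday + 1 = Monday.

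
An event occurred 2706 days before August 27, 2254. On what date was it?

−365 (one year) → Aug 27, 2253 (2341 left).
−365 (one year) → Aug 27, 2252 (1976 left).
−366 (one year; includes Feb 29, 2252) → Aug 27, 2251 (1610 left).
−365 (one year) → Aug 27, 2250 (1245 left).
−365 (one year) → Aug 27, 2249 (880 left).
−365 (one year) → Aug 27, 2248 (515 left).
−366 (one year; includes Feb 29, 2248) → Aug 27, 2247 (149 left).
−27 → Jul 31, 2247 (end of Jul, 31 days; 122 left).
−31 → Jun 30, 2247 (end of Jun, 30 days; 91 left).
−30 → May 31, 2247 (end of May, 31 days; 61 left).
−31 → Apr 30, 2247 (end of Apr, 30 days; 30 left).
−30 → Mar 31, 2247 (end of Mar, 31 days; 0 left).

March 31, 2247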